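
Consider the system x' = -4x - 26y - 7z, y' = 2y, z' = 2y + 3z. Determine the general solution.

Coefficient matrix A = [[-4, -26, -7], [0, 2, 0], [0, 2, 3]].
det(A - λI) = 0 gives eigenvalues λ = -4, 2, 3.
For λ=-4: eigenvector (1,0,0).
For λ=2: eigenvector (-2,1,-2).
For λ=3: eigenvector (-1,0,1).
General solution: C_1e^(-4t)(1,0,0) + C_2e^(2t)(-2,1,-2) + C_3e^(3t)(-1,0,1).

x(t) = C_1e^(-4t) - 2C_2e^(2t) - C_3e^(3t), y(t) = C_2e^(2t), z(t) = -2C_2e^(2t) + C_3e^(3t)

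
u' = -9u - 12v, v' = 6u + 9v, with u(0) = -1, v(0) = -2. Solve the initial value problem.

u(t) = 5e^(3t) - 6e^(-3t), v(t) = -5e^(3t) + 3e^(-3t)

Coefficient matrix A = [[-9, -12], [6, 9]].
Characteristic polynomial det(A - λI) = λ^2 - 9 = 0.
Eigenvalues λ = 3, -3.
For λ=3: (A-λI) row 1 is [-12, -12], so an eigenvector is (-1, 1).
For λ=-3: (A-λI) row 1 is [-6, -12], so an eigenvector is (2, -1).
General solution: K_1e^(3t)(-1,1) + K_2e^(-3t)(2,-1).
Applying u(0)=-1, v(0)=-2 gives K_1=-5, K_2=-3.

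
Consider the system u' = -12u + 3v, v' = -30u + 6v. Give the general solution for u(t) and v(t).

Coefficient matrix A = [[-12, 3], [-30, 6]].
Characteristic polynomial det(A - λI) = λ^2 + 6λ + 18 = 0.
Eigenvalues λ = -3 ± 3i (complex conjugate pair).
For λ=-3+3i: an eigenvector is (0,-1) - i(-1,-3) = (0 + i, -1 + 3i).
A real fundamental pair from Re and Im of e^((-3+3i)t)v: X_1 = e^(-3t)(cos(3t)·(0,-1) + sin(3t)·(-1,-3)), X_2 = e^(-3t)(sin(3t)·(0,-1) - cos(3t)·(-1,-3)).
General solution: K_1X_1 + K_2X_2.

u(t) = -K_1e^(-3t)sin(3t) + K_2e^(-3t)cos(3t), v(t) = -3K_1e^(-3t)sin(3t) - K_1e^(-3t)cos(3t) - K_2e^(-3t)sin(3t) + 3K_2e^(-3t)cos(3t)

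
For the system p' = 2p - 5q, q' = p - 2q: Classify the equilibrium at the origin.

center

A = [[2,-5],[1,-2]]; det(A-λI) = λ^2 + 1.
λ = 0 ± i: zero real part.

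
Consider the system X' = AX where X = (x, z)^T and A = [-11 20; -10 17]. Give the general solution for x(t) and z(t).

x(t) = 3c_1e^(3t)sin(2t) + c_1e^(3t)cos(2t) + c_2e^(3t)sin(2t) - 3c_2e^(3t)cos(2t), z(t) = 2c_1e^(3t)sin(2t) + c_1e^(3t)cos(2t) + c_2e^(3t)sin(2t) - 2c_2e^(3t)cos(2t)

Coefficient matrix A = [[-11, 20], [-10, 17]].
Characteristic polynomial det(A - λI) = λ^2 - 6λ + 13 = 0.
Eigenvalues λ = 3 ± 2i (complex conjugate pair).
For λ=3+2i: an eigenvector is (1,1) - i(3,2) = (1 - 3i, 1 - 2i).
A real fundamental pair from Re and Im of e^((3+2i)t)v: X_1 = e^(3t)(cos(2t)·(1,1) + sin(2t)·(3,2)), X_2 = e^(3t)(sin(2t)·(1,1) - cos(2t)·(3,2)).
General solution: c_1X_1 + c_2X_2.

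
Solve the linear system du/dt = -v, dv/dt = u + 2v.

Coefficient matrix A = [[0, -1], [1, 2]].
Characteristic polynomial det(A - λI) = λ^2 - 2λ + 1 = 0.
Single eigenvalue λ = 1 with algebraic multiplicity 2.
Eigenvector v = (-1,1); generalized eigenvector w with (A-λI)w=v is (-2,3).
General solution: e^(t)[C_1·v + C_2·(t·v + w)].

u(t) = -C_1e^(t) - C_2te^(t) - 2C_2e^(t), v(t) = C_1e^(t) + C_2te^(t) + 3C_2e^(t)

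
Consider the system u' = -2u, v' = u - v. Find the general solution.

u(t) = C_1e^(-2t), v(t) = -C_1e^(-2t) - C_2e^(-t)

Coefficient matrix A = [[-2, 0], [1, -1]].
Characteristic polynomial det(A - λI) = λ^2 + 3λ + 2 = 0.
Eigenvalues λ = -2, -1.
For λ=-2: (A-λI) row 2 is [1, 1], so an eigenvector is (1, -1).
For λ=-1: (A-λI) row 1 is [-1, 0], so an eigenvector is (0, -1).
General solution: C_1e^(-2t)(1,-1) + C_2e^(-t)(0,-1).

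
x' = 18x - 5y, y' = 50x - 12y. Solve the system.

x(t) = -c_1e^(3t)sin(5t) + c_2e^(3t)cos(5t), y(t) = -3c_1e^(3t)sin(5t) + c_1e^(3t)cos(5t) + c_2e^(3t)sin(5t) + 3c_2e^(3t)cos(5t)

Coefficient matrix A = [[18, -5], [50, -12]].
Characteristic polynomial det(A - λI) = λ^2 - 6λ + 34 = 0.
Eigenvalues λ = 3 ± 5i (complex conjugate pair).
For λ=3+5i: an eigenvector is (0,1) - i(-1,-3) = (0 + i, 1 + 3i).
A real fundamental pair from Re and Im of e^((3+5i)t)v: X_1 = e^(3t)(cos(5t)·(0,1) + sin(5t)·(-1,-3)), X_2 = e^(3t)(sin(5t)·(0,1) - cos(5t)·(-1,-3)).
General solution: c_1X_1 + c_2X_2.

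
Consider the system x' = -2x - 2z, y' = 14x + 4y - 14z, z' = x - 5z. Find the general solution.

Coefficient matrix A = [[-2, 0, -2], [14, 4, -14], [1, 0, -5]].
det(A - λI) = 0 gives eigenvalues λ = -3, -4, 4.
For λ=-3: eigenvector (2,-2,1).
For λ=-4: eigenvector (1,0,1).
For λ=4: eigenvector (0,1,0).
General solution: C_1e^(-3t)(2,-2,1) + C_2e^(-4t)(1,0,1) + C_3e^(4t)(0,1,0).

x(t) = 2C_1e^(-3t) + C_2e^(-4t), y(t) = -2C_1e^(-3t) + C_3e^(4t), z(t) = C_1e^(-3t) + C_2e^(-4t)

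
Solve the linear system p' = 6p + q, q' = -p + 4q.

p(t) = -K_1e^(5t) - K_2te^(5t) + K_2e^(5t), q(t) = K_1e^(5t) + K_2te^(5t) - 2K_2e^(5t)

Coefficient matrix A = [[6, 1], [-1, 4]].
Characteristic polynomial det(A - λI) = λ^2 - 10λ + 25 = 0.
Single eigenvalue λ = 5 with algebraic multiplicity 2.
Eigenvector v = (-1,1); generalized eigenvector w with (A-λI)w=v is (1,-2).
General solution: e^(5t)[K_1·v + K_2·(t·v + w)].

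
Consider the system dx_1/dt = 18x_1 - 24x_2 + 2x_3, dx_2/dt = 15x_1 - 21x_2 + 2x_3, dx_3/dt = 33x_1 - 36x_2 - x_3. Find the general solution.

x_1(t) = c_1e^(-4t) - 4c_2e^(3t) + 2c_3e^(-3t), x_2(t) = c_1e^(-4t) - 3c_2e^(3t) + 2c_3e^(-3t), x_3(t) = c_1e^(-4t) - 6c_2e^(3t) + 3c_3e^(-3t)

Coefficient matrix A = [[18, -24, 2], [15, -21, 2], [33, -36, -1]].
det(A - λI) = 0 gives eigenvalues λ = -4, 3, -3.
For λ=-4: eigenvector (1,1,1).
For λ=3: eigenvector (-4,-3,-6).
For λ=-3: eigenvector (2,2,3).
General solution: c_1e^(-4t)(1,1,1) + c_2e^(3t)(-4,-3,-6) + c_3e^(-3t)(2,2,3).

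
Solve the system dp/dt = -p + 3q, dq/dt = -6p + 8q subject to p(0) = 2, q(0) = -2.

Coefficient matrix A = [[-1, 3], [-6, 8]].
Characteristic polynomial det(A - λI) = λ^2 - 7λ + 10 = 0.
Eigenvalues λ = 2, 5.
For λ=2: (A-λI) row 1 is [-3, 3], so an eigenvector is (1, 1).
For λ=5: (A-λI) row 1 is [-6, 3], so an eigenvector is (-1, -2).
General solution: C_1e^(2t)(1,1) + C_2e^(5t)(-1,-2).
Applying p(0)=2, q(0)=-2 gives C_1=6, C_2=4.

p(t) = -4e^(5t) + 6e^(2t), q(t) = -8e^(5t) + 6e^(2t)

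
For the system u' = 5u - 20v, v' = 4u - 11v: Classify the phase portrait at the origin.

stable spiral

A = [[5,-20],[4,-11]]; det(A-λI) = λ^2 + 6λ + 25.
λ = -3 ± 4i: negative real part.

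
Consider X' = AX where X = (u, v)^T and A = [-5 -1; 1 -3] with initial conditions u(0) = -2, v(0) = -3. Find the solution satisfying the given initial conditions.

Coefficient matrix A = [[-5, -1], [1, -3]].
Characteristic polynomial det(A - λI) = λ^2 + 8λ + 16 = 0.
Single eigenvalue λ = -4 with algebraic multiplicity 2.
Eigenvector v = (-1,1); generalized eigenvector w with (A-λI)w=v is (2,-1).
General solution: e^(-4t)[C_1·v + C_2·(t·v + w)].
Applying u(0)=-2, v(0)=-3 gives C_1=-8, C_2=-5.

u(t) = 5te^(-4t) - 2e^(-4t), v(t) = -5te^(-4t) - 3e^(-4t)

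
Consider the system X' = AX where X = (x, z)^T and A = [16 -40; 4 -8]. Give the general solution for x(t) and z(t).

x(t) = K_1e^(4t)sin(4t) - 3K_1e^(4t)cos(4t) - 3K_2e^(4t)sin(4t) - K_2e^(4t)cos(4t), z(t) = -K_1e^(4t)cos(4t) - K_2e^(4t)sin(4t)

Coefficient matrix A = [[16, -40], [4, -8]].
Characteristic polynomial det(A - λI) = λ^2 - 8λ + 32 = 0.
Eigenvalues λ = 4 ± 4i (complex conjugate pair).
For λ=4+4i: an eigenvector is (-3,-1) - i(1,0) = (-3 - i, -1).
A real fundamental pair from Re and Im of e^((4+4i)t)v: X_1 = e^(4t)(cos(4t)·(-3,-1) + sin(4t)·(1,0)), X_2 = e^(4t)(sin(4t)·(-3,-1) - cos(4t)·(1,0)).
General solution: K_1X_1 + K_2X_2.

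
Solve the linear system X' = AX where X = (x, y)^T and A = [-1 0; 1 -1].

x(t) = c_2e^(-t), y(t) = c_1e^(-t) + c_2te^(-t) + 3c_2e^(-t)

Coefficient matrix A = [[-1, 0], [1, -1]].
Characteristic polynomial det(A - λI) = λ^2 + 2λ + 1 = 0.
Single eigenvalue λ = -1 with algebraic multiplicity 2.
Eigenvector v = (0,1); generalized eigenvector w with (A-λI)w=v is (1,3).
General solution: e^(-t)[c_1·v + c_2·(t·v + w)].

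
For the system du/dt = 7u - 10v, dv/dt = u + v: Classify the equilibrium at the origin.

unstable spiral

A = [[7,-10],[1,1]]; det(A-λI) = λ^2 - 8λ + 17.
λ = 4 ± i: positive real part.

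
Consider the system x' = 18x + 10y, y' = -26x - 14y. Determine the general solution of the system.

Coefficient matrix A = [[18, 10], [-26, -14]].
Characteristic polynomial det(A - λI) = λ^2 - 4λ + 8 = 0.
Eigenvalues λ = 2 ± 2i (complex conjugate pair).
For λ=2+2i: an eigenvector is (-2,3) - i(-1,2) = (-2 + i, 3 - 2i).
A real fundamental pair from Re and Im of e^((2+2i)t)v: X_1 = e^(2t)(cos(2t)·(-2,3) + sin(2t)·(-1,2)), X_2 = e^(2t)(sin(2t)·(-2,3) - cos(2t)·(-1,2)).
General solution: K_1X_1 + K_2X_2.

x(t) = -K_1e^(2t)sin(2t) - 2K_1e^(2t)cos(2t) - 2K_2e^(2t)sin(2t) + K_2e^(2t)cos(2t), y(t) = 2K_1e^(2t)sin(2t) + 3K_1e^(2t)cos(2t) + 3K_2e^(2t)sin(2t) - 2K_2e^(2t)cos(2t)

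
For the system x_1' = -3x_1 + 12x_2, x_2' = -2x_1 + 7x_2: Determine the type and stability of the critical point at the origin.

unstable node

A = [[-3,12],[-2,7]]; det(A-λI) = λ^2 - 4λ + 3.
λ = 3, 1: both positive.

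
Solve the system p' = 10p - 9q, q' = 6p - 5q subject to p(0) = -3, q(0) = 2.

Coefficient matrix A = [[10, -9], [6, -5]].
Characteristic polynomial det(A - λI) = λ^2 - 5λ + 4 = 0.
Eigenvalues λ = 1, 4.
For λ=1: (A-λI) row 1 is [9, -9], so an eigenvector is (-1, -1).
For λ=4: (A-λI) row 1 is [6, -9], so an eigenvector is (3, 2).
General solution: c_1e^(t)(-1,-1) + c_2e^(4t)(3,2).
Applying p(0)=-3, q(0)=2 gives c_1=-12, c_2=-5.

p(t) = -15e^(4t) + 12e^(t), q(t) = -10e^(4t) + 12e^(t)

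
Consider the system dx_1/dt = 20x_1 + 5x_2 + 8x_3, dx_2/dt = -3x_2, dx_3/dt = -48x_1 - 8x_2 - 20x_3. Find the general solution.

x_1(t) = K_1e^(4t) - 3K_2e^(-3t) - K_3e^(-4t), x_2(t) = K_2e^(-3t), x_3(t) = -2K_1e^(4t) + 8K_2e^(-3t) + 3K_3e^(-4t)

Coefficient matrix A = [[20, 5, 8], [0, -3, 0], [-48, -8, -20]].
det(A - λI) = 0 gives eigenvalues λ = 4, -3, -4.
For λ=4: eigenvector (1,0,-2).
For λ=-3: eigenvector (-3,1,8).
For λ=-4: eigenvector (-1,0,3).
General solution: K_1e^(4t)(1,0,-2) + K_2e^(-3t)(-3,1,8) + K_3e^(-4t)(-1,0,3).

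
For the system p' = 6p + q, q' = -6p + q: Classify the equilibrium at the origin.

A = [[6,1],[-6,1]]; det(A-λI) = λ^2 - 7λ + 12.
λ = 4, 3: both positive.

unstable node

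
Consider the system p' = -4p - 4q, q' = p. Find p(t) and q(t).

Coefficient matrix A = [[-4, -4], [1, 0]].
Characteristic polynomial det(A - λI) = λ^2 + 4λ + 4 = 0.
Single eigenvalue λ = -2 with algebraic multiplicity 2.
Eigenvector v = (-2,1); generalized eigenvector w with (A-λI)w=v is (3,-1).
General solution: e^(-2t)[c_1·v + c_2·(t·v + w)].

p(t) = -2c_1e^(-2t) - 2c_2te^(-2t) + 3c_2e^(-2t), q(t) = c_1e^(-2t) + c_2te^(-2t) - c_2e^(-2t)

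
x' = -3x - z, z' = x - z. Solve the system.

Coefficient matrix A = [[-3, -1], [1, -1]].
Characteristic polynomial det(A - λI) = λ^2 + 4λ + 4 = 0.
Single eigenvalue λ = -2 with algebraic multiplicity 2.
Eigenvector v = (1,-1); generalized eigenvector w with (A-λI)w=v is (-3,2).
General solution: e^(-2t)[C_1·v + C_2·(t·v + w)].

x(t) = C_1e^(-2t) + C_2te^(-2t) - 3C_2e^(-2t), z(t) = -C_1e^(-2t) - C_2te^(-2t) + 2C_2e^(-2t)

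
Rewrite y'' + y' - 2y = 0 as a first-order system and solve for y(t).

y(t) = C_1e^(t) + C_2e^(-2t)

Let x_1 = y, x_2 = y'. Then x_1' = x_2 and x_2' = 2x_1 - x_2.
A = [[0,1],[2,-1]]; det(A-λI) = λ^2 + λ - 2.
Eigenvalues λ = 1, -2 with eigenvectors (1,1), (1,-2).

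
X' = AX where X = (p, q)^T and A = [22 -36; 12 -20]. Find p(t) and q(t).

p(t) = 2c_1e^(4t) - 3c_2e^(-2t), q(t) = c_1e^(4t) - 2c_2e^(-2t)

Coefficient matrix A = [[22, -36], [12, -20]].
Characteristic polynomial det(A - λI) = λ^2 - 2λ - 8 = 0.
Eigenvalues λ = 4, -2.
For λ=4: (A-λI) row 1 is [18, -36], so an eigenvector is (2, 1).
For λ=-2: (A-λI) row 1 is [24, -36], so an eigenvector is (-3, -2).
General solution: c_1e^(4t)(2,1) + c_2e^(-2t)(-3,-2).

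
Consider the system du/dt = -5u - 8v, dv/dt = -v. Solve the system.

Coefficient matrix A = [[-5, -8], [0, -1]].
Characteristic polynomial det(A - λI) = λ^2 + 6λ + 5 = 0.
Eigenvalues λ = -5, -1.
For λ=-5: (A-λI) row 1 is [0, -8], so an eigenvector is (1, 0).
For λ=-1: (A-λI) row 1 is [-4, -8], so an eigenvector is (2, -1).
General solution: c_1e^(-5t)(1,0) + c_2e^(-t)(2,-1).

u(t) = c_1e^(-5t) + 2c_2e^(-t), v(t) = -c_2e^(-t)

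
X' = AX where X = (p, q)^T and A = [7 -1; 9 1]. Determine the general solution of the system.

p(t) = -K_1e^(4t) - K_2te^(4t) - K_2e^(4t), q(t) = -3K_1e^(4t) - 3K_2te^(4t) - 2K_2e^(4t)

Coefficient matrix A = [[7, -1], [9, 1]].
Characteristic polynomial det(A - λI) = λ^2 - 8λ + 16 = 0.
Single eigenvalue λ = 4 with algebraic multiplicity 2.
Eigenvector v = (-1,-3); generalized eigenvector w with (A-λI)w=v is (-1,-2).
General solution: e^(4t)[K_1·v + K_2·(t·v + w)].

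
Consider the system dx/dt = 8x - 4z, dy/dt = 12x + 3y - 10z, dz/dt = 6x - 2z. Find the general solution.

x(t) = C_1e^(4t) + 2C_3e^(2t), y(t) = 2C_1e^(4t) + C_2e^(3t) + 6C_3e^(2t), z(t) = C_1e^(4t) + 3C_3e^(2t)

Coefficient matrix A = [[8, 0, -4], [12, 3, -10], [6, 0, -2]].
det(A - λI) = 0 gives eigenvalues λ = 4, 3, 2.
For λ=4: eigenvector (1,2,1).
For λ=3: eigenvector (0,1,0).
For λ=2: eigenvector (2,6,3).
General solution: C_1e^(4t)(1,2,1) + C_2e^(3t)(0,1,0) + C_3e^(2t)(2,6,3).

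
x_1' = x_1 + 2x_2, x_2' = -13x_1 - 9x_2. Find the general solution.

Coefficient matrix A = [[1, 2], [-13, -9]].
Characteristic polynomial det(A - λI) = λ^2 + 8λ + 17 = 0.
Eigenvalues λ = -4 ± i (complex conjugate pair).
For λ=-4+i: an eigenvector is (1,-3) - i(-1,2) = (1 + i, -3 - 2i).
A real fundamental pair from Re and Im of e^((-4+i)t)v: X_1 = e^(-4t)(cos(t)·(1,-3) + sin(t)·(-1,2)), X_2 = e^(-4t)(sin(t)·(1,-3) - cos(t)·(-1,2)).
General solution: K_1X_1 + K_2X_2.

x_1(t) = -K_1e^(-4t)sin(t) + K_1e^(-4t)cos(t) + K_2e^(-4t)sin(t) + K_2e^(-4t)cos(t), x_2(t) = 2K_1e^(-4t)sin(t) - 3K_1e^(-4t)cos(t) - 3K_2e^(-4t)sin(t) - 2K_2e^(-4t)cos(t)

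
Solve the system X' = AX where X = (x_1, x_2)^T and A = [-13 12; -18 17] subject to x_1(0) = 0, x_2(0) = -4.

Coefficient matrix A = [[-13, 12], [-18, 17]].
Characteristic polynomial det(A - λI) = λ^2 - 4λ - 5 = 0.
Eigenvalues λ = -1, 5.
For λ=-1: (A-λI) row 1 is [-12, 12], so an eigenvector is (-1, -1).
For λ=5: (A-λI) row 1 is [-18, 12], so an eigenvector is (2, 3).
General solution: C_1e^(-t)(-1,-1) + C_2e^(5t)(2,3).
Applying x_1(0)=0, x_2(0)=-4 gives C_1=-8, C_2=-4.

x_1(t) = -8e^(5t) + 8e^(-t), x_2(t) = -12e^(5t) + 8e^(-t)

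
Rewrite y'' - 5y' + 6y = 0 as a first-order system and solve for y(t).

y(t) = K_1e^(2t) + K_2e^(3t)

Let x_1 = y, x_2 = y'. Then x_1' = x_2 and x_2' = -6x_1 + 5x_2.
A = [[0,1],[-6,5]]; det(A-λI) = λ^2 - 5λ + 6.
Eigenvalues λ = 2, 3 with eigenvectors (1,2), (1,3).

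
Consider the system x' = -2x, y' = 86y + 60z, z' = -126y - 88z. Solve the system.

x(t) = C_1e^(-2t), y(t) = -2C_2e^(-4t) + 5C_3e^(2t), z(t) = 3C_2e^(-4t) - 7C_3e^(2t)

Coefficient matrix A = [[-2, 0, 0], [0, 86, 60], [0, -126, -88]].
det(A - λI) = 0 gives eigenvalues λ = -2, -4, 2.
For λ=-2: eigenvector (1,0,0).
For λ=-4: eigenvector (0,-2,3).
For λ=2: eigenvector (0,5,-7).
General solution: C_1e^(-2t)(1,0,0) + C_2e^(-4t)(0,-2,3) + C_3e^(2t)(0,5,-7).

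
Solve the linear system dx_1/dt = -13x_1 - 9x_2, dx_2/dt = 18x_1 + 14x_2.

Coefficient matrix A = [[-13, -9], [18, 14]].
Characteristic polynomial det(A - λI) = λ^2 - λ - 20 = 0.
Eigenvalues λ = -4, 5.
For λ=-4: (A-λI) row 1 is [-9, -9], so an eigenvector is (1, -1).
For λ=5: (A-λI) row 1 is [-18, -9], so an eigenvector is (-1, 2).
General solution: c_1e^(-4t)(1,-1) + c_2e^(5t)(-1,2).

x_1(t) = c_1e^(-4t) - c_2e^(5t), x_2(t) = -c_1e^(-4t) + 2c_2e^(5t)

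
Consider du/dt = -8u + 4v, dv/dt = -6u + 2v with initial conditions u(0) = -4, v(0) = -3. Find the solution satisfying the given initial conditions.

Coefficient matrix A = [[-8, 4], [-6, 2]].
Characteristic polynomial det(A - λI) = λ^2 + 6λ + 8 = 0.
Eigenvalues λ = -4, -2.
For λ=-4: (A-λI) row 1 is [-4, 4], so an eigenvector is (1, 1).
For λ=-2: (A-λI) row 1 is [-6, 4], so an eigenvector is (-2, -3).
General solution: C_1e^(-4t)(1,1) + C_2e^(-2t)(-2,-3).
Applying u(0)=-4, v(0)=-3 gives C_1=-6, C_2=-1.

u(t) = 2e^(-2t) - 6e^(-4t), v(t) = 3e^(-2t) - 6e^(-4t)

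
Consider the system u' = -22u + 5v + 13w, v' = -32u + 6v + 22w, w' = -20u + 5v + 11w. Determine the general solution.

Coefficient matrix A = [[-22, 5, 13], [-32, 6, 22], [-20, 5, 11]].
det(A - λI) = 0 gives eigenvalues λ = -2, 1, -4.
For λ=-2: eigenvector (1,4,0).
For λ=1: eigenvector (1,2,1).
For λ=-4: eigenvector (-1,-1,-1).
General solution: c_1e^(-2t)(1,4,0) + c_2e^(t)(1,2,1) + c_3e^(-4t)(-1,-1,-1).

u(t) = c_1e^(-2t) + c_2e^(t) - c_3e^(-4t), v(t) = 4c_1e^(-2t) + 2c_2e^(t) - c_3e^(-4t), w(t) = c_2e^(t) - c_3e^(-4t)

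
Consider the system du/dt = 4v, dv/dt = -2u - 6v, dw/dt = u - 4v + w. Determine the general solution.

Coefficient matrix A = [[0, 4, 0], [-2, -6, 0], [1, -4, 1]].
det(A - λI) = 0 gives eigenvalues λ = 1, -2, -4.
For λ=1: eigenvector (0,0,1).
For λ=-2: eigenvector (-2,1,2).
For λ=-4: eigenvector (-1,1,1).
General solution: C_1e^(t)(0,0,1) + C_2e^(-2t)(-2,1,2) + C_3e^(-4t)(-1,1,1).

u(t) = -2C_2e^(-2t) - C_3e^(-4t), v(t) = C_2e^(-2t) + C_3e^(-4t), w(t) = C_1e^(t) + 2C_2e^(-2t) + C_3e^(-4t)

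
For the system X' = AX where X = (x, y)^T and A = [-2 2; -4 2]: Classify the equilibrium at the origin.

A = [[-2,2],[-4,2]]; det(A-λI) = λ^2 + 4.
λ = 0 ± 2i: zero real part.

center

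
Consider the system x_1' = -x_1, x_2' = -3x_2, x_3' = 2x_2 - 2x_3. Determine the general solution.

x_1(t) = c_3e^(-t), x_2(t) = c_2e^(-3t), x_3(t) = c_1e^(-2t) - 2c_2e^(-3t)

Coefficient matrix A = [[-1, 0, 0], [0, -3, 0], [0, 2, -2]].
det(A - λI) = 0 gives eigenvalues λ = -2, -3, -1.
For λ=-2: eigenvector (0,0,1).
For λ=-3: eigenvector (0,1,-2).
For λ=-1: eigenvector (1,0,0).
General solution: c_1e^(-2t)(0,0,1) + c_2e^(-3t)(0,1,-2) + c_3e^(-t)(1,0,0).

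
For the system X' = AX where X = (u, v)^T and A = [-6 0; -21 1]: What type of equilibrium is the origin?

A = [[-6,0],[-21,1]]; det(A-λI) = λ^2 + 5λ - 6.
λ = 1, -6: opposite signs.

saddle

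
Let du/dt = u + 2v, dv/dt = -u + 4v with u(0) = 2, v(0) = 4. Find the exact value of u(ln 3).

126

A = [[1,2],[-1,4]]; eigenvalues λ = 2, 3.
Eigenvectors: (-2,-1) for λ=2, (-1,-1) for λ=3.
From the initial condition, c_1 = 2, c_2 = -6.
u(ln 3) = (2)(3^2)(-2) + (-6)(3^3)(-1) = 126.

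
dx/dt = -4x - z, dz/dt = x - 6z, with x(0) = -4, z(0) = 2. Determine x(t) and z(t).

Coefficient matrix A = [[-4, -1], [1, -6]].
Characteristic polynomial det(A - λI) = λ^2 + 10λ + 25 = 0.
Single eigenvalue λ = -5 with algebraic multiplicity 2.
Eigenvector v = (-1,-1); generalized eigenvector w with (A-λI)w=v is (2,3).
General solution: e^(-5t)[K_1·v + K_2·(t·v + w)].
Applying x(0)=-4, z(0)=2 gives K_1=16, K_2=6.

x(t) = -6te^(-5t) - 4e^(-5t), z(t) = -6te^(-5t) + 2e^(-5t)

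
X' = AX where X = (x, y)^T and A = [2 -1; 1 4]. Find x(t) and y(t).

x(t) = c_1e^(3t) + c_2te^(3t) + 2c_2e^(3t), y(t) = -c_1e^(3t) - c_2te^(3t) - 3c_2e^(3t)

Coefficient matrix A = [[2, -1], [1, 4]].
Characteristic polynomial det(A - λI) = λ^2 - 6λ + 9 = 0.
Single eigenvalue λ = 3 with algebraic multiplicity 2.
Eigenvector v = (1,-1); generalized eigenvector w with (A-λI)w=v is (2,-3).
General solution: e^(3t)[c_1·v + c_2·(t·v + w)].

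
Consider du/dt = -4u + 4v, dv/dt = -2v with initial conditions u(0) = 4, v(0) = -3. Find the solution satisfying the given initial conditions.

Coefficient matrix A = [[-4, 4], [0, -2]].
Characteristic polynomial det(A - λI) = λ^2 + 6λ + 8 = 0.
Eigenvalues λ = -4, -2.
For λ=-4: (A-λI) row 1 is [0, 4], so an eigenvector is (-1, 0).
For λ=-2: (A-λI) row 1 is [-2, 4], so an eigenvector is (2, 1).
General solution: C_1e^(-4t)(-1,0) + C_2e^(-2t)(2,1).
Applying u(0)=4, v(0)=-3 gives C_1=-10, C_2=-3.

u(t) = -6e^(-2t) + 10e^(-4t), v(t) = -3e^(-2t)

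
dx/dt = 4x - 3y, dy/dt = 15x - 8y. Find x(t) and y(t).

x(t) = c_1e^(-2t)sin(3t) - c_2e^(-2t)cos(3t), y(t) = 2c_1e^(-2t)sin(3t) - c_1e^(-2t)cos(3t) - c_2e^(-2t)sin(3t) - 2c_2e^(-2t)cos(3t)

Coefficient matrix A = [[4, -3], [15, -8]].
Characteristic polynomial det(A - λI) = λ^2 + 4λ + 13 = 0.
Eigenvalues λ = -2 ± 3i (complex conjugate pair).
For λ=-2+3i: an eigenvector is (0,-1) - i(1,2) = (0 - i, -1 - 2i).
A real fundamental pair from Re and Im of e^((-2+3i)t)v: X_1 = e^(-2t)(cos(3t)·(0,-1) + sin(3t)·(1,2)), X_2 = e^(-2t)(sin(3t)·(0,-1) - cos(3t)·(1,2)).
General solution: c_1X_1 + c_2X_2.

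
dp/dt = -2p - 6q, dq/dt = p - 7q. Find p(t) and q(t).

p(t) = 3C_1e^(-4t) - 2C_2e^(-5t), q(t) = C_1e^(-4t) - C_2e^(-5t)

Coefficient matrix A = [[-2, -6], [1, -7]].
Characteristic polynomial det(A - λI) = λ^2 + 9λ + 20 = 0.
Eigenvalues λ = -4, -5.
For λ=-4: (A-λI) row 1 is [2, -6], so an eigenvector is (3, 1).
For λ=-5: (A-λI) row 1 is [3, -6], so an eigenvector is (-2, -1).
General solution: C_1e^(-4t)(3,1) + C_2e^(-5t)(-2,-1).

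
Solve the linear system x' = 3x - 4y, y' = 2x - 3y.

x(t) = -2C_1e^(t) - C_2e^(-t), y(t) = -C_1e^(t) - C_2e^(-t)

Coefficient matrix A = [[3, -4], [2, -3]].
Characteristic polynomial det(A - λI) = λ^2 - 1 = 0.
Eigenvalues λ = 1, -1.
For λ=1: (A-λI) row 1 is [2, -4], so an eigenvector is (-2, -1).
For λ=-1: (A-λI) row 1 is [4, -4], so an eigenvector is (-1, -1).
General solution: C_1e^(t)(-2,-1) + C_2e^(-t)(-1,-1).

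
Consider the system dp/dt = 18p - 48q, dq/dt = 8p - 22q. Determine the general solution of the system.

Coefficient matrix A = [[18, -48], [8, -22]].
Characteristic polynomial det(A - λI) = λ^2 + 4λ - 12 = 0.
Eigenvalues λ = -6, 2.
For λ=-6: (A-λI) row 1 is [24, -48], so an eigenvector is (-2, -1).
For λ=2: (A-λI) row 1 is [16, -48], so an eigenvector is (-3, -1).
General solution: K_1e^(-6t)(-2,-1) + K_2e^(2t)(-3,-1).

p(t) = -2K_1e^(-6t) - 3K_2e^(2t), q(t) = -K_1e^(-6t) - K_2e^(2t)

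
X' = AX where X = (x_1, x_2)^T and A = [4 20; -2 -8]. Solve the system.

x_1(t) = -K_1e^(-2t)sin(2t) + 3K_1e^(-2t)cos(2t) + 3K_2e^(-2t)sin(2t) + K_2e^(-2t)cos(2t), x_2(t) = -K_1e^(-2t)cos(2t) - K_2e^(-2t)sin(2t)

Coefficient matrix A = [[4, 20], [-2, -8]].
Characteristic polynomial det(A - λI) = λ^2 + 4λ + 8 = 0.
Eigenvalues λ = -2 ± 2i (complex conjugate pair).
For λ=-2+2i: an eigenvector is (3,-1) - i(-1,0) = (3 + i, -1).
A real fundamental pair from Re and Im of e^((-2+2i)t)v: X_1 = e^(-2t)(cos(2t)·(3,-1) + sin(2t)·(-1,0)), X_2 = e^(-2t)(sin(2t)·(3,-1) - cos(2t)·(-1,0)).
General solution: K_1X_1 + K_2X_2.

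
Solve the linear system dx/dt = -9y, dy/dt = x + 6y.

Coefficient matrix A = [[0, -9], [1, 6]].
Characteristic polynomial det(A - λI) = λ^2 - 6λ + 9 = 0.
Single eigenvalue λ = 3 with algebraic multiplicity 2.
Eigenvector v = (3,-1); generalized eigenvector w with (A-λI)w=v is (2,-1).
General solution: e^(3t)[c_1·v + c_2·(t·v + w)].

x(t) = 3c_1e^(3t) + 3c_2te^(3t) + 2c_2e^(3t), y(t) = -c_1e^(3t) - c_2te^(3t) - c_2e^(3t)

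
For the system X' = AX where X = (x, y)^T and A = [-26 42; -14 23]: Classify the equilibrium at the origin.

A = [[-26,42],[-14,23]]; det(A-λI) = λ^2 + 3λ - 10.
λ = -5, 2: opposite signs.

saddle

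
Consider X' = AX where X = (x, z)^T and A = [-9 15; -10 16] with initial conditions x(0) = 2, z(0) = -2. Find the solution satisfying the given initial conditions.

Coefficient matrix A = [[-9, 15], [-10, 16]].
Characteristic polynomial det(A - λI) = λ^2 - 7λ + 6 = 0.
Eigenvalues λ = 6, 1.
For λ=6: (A-λI) row 1 is [-15, 15], so an eigenvector is (-1, -1).
For λ=1: (A-λI) row 1 is [-10, 15], so an eigenvector is (-3, -2).
General solution: K_1e^(6t)(-1,-1) + K_2e^(t)(-3,-2).
Applying x(0)=2, z(0)=-2 gives K_1=10, K_2=-4.

x(t) = -10e^(6t) + 12e^(t), z(t) = -10e^(6t) + 8e^(t)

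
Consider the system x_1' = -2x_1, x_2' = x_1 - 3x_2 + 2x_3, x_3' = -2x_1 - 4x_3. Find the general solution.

Coefficient matrix A = [[-2, 0, 0], [1, -3, 2], [-2, 0, -4]].
det(A - λI) = 0 gives eigenvalues λ = -3, -2, -4.
For λ=-3: eigenvector (0,1,0).
For λ=-2: eigenvector (1,-1,-1).
For λ=-4: eigenvector (0,-2,1).
General solution: C_1e^(-3t)(0,1,0) + C_2e^(-2t)(1,-1,-1) + C_3e^(-4t)(0,-2,1).

x_1(t) = C_2e^(-2t), x_2(t) = C_1e^(-3t) - C_2e^(-2t) - 2C_3e^(-4t), x_3(t) = -C_2e^(-2t) + C_3e^(-4t)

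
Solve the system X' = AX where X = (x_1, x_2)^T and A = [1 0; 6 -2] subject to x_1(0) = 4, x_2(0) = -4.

Coefficient matrix A = [[1, 0], [6, -2]].
Characteristic polynomial det(A - λI) = λ^2 + λ - 2 = 0.
Eigenvalues λ = 1, -2.
For λ=1: (A-λI) row 2 is [6, -3], so an eigenvector is (-1, -2).
For λ=-2: (A-λI) row 1 is [3, 0], so an eigenvector is (0, -1).
General solution: K_1e^(t)(-1,-2) + K_2e^(-2t)(0,-1).
Applying x_1(0)=4, x_2(0)=-4 gives K_1=-4, K_2=12.

x_1(t) = 4e^(t), x_2(t) = 8e^(t) - 12e^(-2t)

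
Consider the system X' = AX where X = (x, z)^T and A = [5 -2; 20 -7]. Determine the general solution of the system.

x(t) = -K_1e^(-t)cos(2t) - K_2e^(-t)sin(2t), z(t) = -K_1e^(-t)sin(2t) - 3K_1e^(-t)cos(2t) - 3K_2e^(-t)sin(2t) + K_2e^(-t)cos(2t)

Coefficient matrix A = [[5, -2], [20, -7]].
Characteristic polynomial det(A - λI) = λ^2 + 2λ + 5 = 0.
Eigenvalues λ = -1 ± 2i (complex conjugate pair).
For λ=-1+2i: an eigenvector is (-1,-3) - i(0,-1) = (-1, -3 + i).
A real fundamental pair from Re and Im of e^((-1+2i)t)v: X_1 = e^(-t)(cos(2t)·(-1,-3) + sin(2t)·(0,-1)), X_2 = e^(-t)(sin(2t)·(-1,-3) - cos(2t)·(0,-1)).
General solution: K_1X_1 + K_2X_2.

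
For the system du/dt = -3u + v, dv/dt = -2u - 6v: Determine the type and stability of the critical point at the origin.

A = [[-3,1],[-2,-6]]; det(A-λI) = λ^2 + 9λ + 20.
λ = -5, -4: both negative.

stable node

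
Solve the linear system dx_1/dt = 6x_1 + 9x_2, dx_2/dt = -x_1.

Coefficient matrix A = [[6, 9], [-1, 0]].
Characteristic polynomial det(A - λI) = λ^2 - 6λ + 9 = 0.
Single eigenvalue λ = 3 with algebraic multiplicity 2.
Eigenvector v = (-3,1); generalized eigenvector w with (A-λI)w=v is (-1,0).
General solution: e^(3t)[c_1·v + c_2·(t·v + w)].

x_1(t) = -3c_1e^(3t) - 3c_2te^(3t) - c_2e^(3t), x_2(t) = c_1e^(3t) + c_2te^(3t)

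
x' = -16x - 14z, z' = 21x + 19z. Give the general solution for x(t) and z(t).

x(t) = -2c_1e^(5t) - c_2e^(-2t), z(t) = 3c_1e^(5t) + c_2e^(-2t)

Coefficient matrix A = [[-16, -14], [21, 19]].
Characteristic polynomial det(A - λI) = λ^2 - 3λ - 10 = 0.
Eigenvalues λ = 5, -2.
For λ=5: (A-λI) row 1 is [-21, -14], so an eigenvector is (-2, 3).
For λ=-2: (A-λI) row 1 is [-14, -14], so an eigenvector is (-1, 1).
General solution: c_1e^(5t)(-2,3) + c_2e^(-2t)(-1,1).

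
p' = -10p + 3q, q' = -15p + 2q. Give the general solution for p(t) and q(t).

Coefficient matrix A = [[-10, 3], [-15, 2]].
Characteristic polynomial det(A - λI) = λ^2 + 8λ + 25 = 0.
Eigenvalues λ = -4 ± 3i (complex conjugate pair).
For λ=-4+3i: an eigenvector is (1,2) - i(0,-1) = (1, 2 + i).
A real fundamental pair from Re and Im of e^((-4+3i)t)v: X_1 = e^(-4t)(cos(3t)·(1,2) + sin(3t)·(0,-1)), X_2 = e^(-4t)(sin(3t)·(1,2) - cos(3t)·(0,-1)).
General solution: C_1X_1 + C_2X_2.

p(t) = C_1e^(-4t)cos(3t) + C_2e^(-4t)sin(3t), q(t) = -C_1e^(-4t)sin(3t) + 2C_1e^(-4t)cos(3t) + 2C_2e^(-4t)sin(3t) + C_2e^(-4t)cos(3t)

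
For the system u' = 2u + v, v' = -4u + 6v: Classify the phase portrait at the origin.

unstable improper node

A = [[2,1],[-4,6]]; det(A-λI) = λ^2 - 8λ + 16.
repeated λ = 4 with a single eigenvector.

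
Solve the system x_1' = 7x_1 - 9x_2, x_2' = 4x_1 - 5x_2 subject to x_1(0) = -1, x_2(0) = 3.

x_1(t) = -33te^(t) - e^(t), x_2(t) = -22te^(t) + 3e^(t)

Coefficient matrix A = [[7, -9], [4, -5]].
Characteristic polynomial det(A - λI) = λ^2 - 2λ + 1 = 0.
Single eigenvalue λ = 1 with algebraic multiplicity 2.
Eigenvector v = (3,2); generalized eigenvector w with (A-λI)w=v is (2,1).
General solution: e^(t)[c_1·v + c_2·(t·v + w)].
Applying x_1(0)=-1, x_2(0)=3 gives c_1=7, c_2=-11.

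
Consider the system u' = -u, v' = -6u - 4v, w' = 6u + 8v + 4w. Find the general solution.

u(t) = c_1e^(-t), v(t) = -2c_1e^(-t) + c_2e^(-4t), w(t) = 2c_1e^(-t) - c_2e^(-4t) + c_3e^(4t)

Coefficient matrix A = [[-1, 0, 0], [-6, -4, 0], [6, 8, 4]].
det(A - λI) = 0 gives eigenvalues λ = -1, -4, 4.
For λ=-1: eigenvector (1,-2,2).
For λ=-4: eigenvector (0,1,-1).
For λ=4: eigenvector (0,0,1).
General solution: c_1e^(-t)(1,-2,2) + c_2e^(-4t)(0,1,-1) + c_3e^(4t)(0,0,1).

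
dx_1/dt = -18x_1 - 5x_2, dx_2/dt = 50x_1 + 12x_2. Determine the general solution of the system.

x_1(t) = -C_1e^(-3t)sin(5t) + C_2e^(-3t)cos(5t), x_2(t) = 3C_1e^(-3t)sin(5t) + C_1e^(-3t)cos(5t) + C_2e^(-3t)sin(5t) - 3C_2e^(-3t)cos(5t)

Coefficient matrix A = [[-18, -5], [50, 12]].
Characteristic polynomial det(A - λI) = λ^2 + 6λ + 34 = 0.
Eigenvalues λ = -3 ± 5i (complex conjugate pair).
For λ=-3+5i: an eigenvector is (0,1) - i(-1,3) = (0 + i, 1 - 3i).
A real fundamental pair from Re and Im of e^((-3+5i)t)v: X_1 = e^(-3t)(cos(5t)·(0,1) + sin(5t)·(-1,3)), X_2 = e^(-3t)(sin(5t)·(0,1) - cos(5t)·(-1,3)).
General solution: C_1X_1 + C_2X_2.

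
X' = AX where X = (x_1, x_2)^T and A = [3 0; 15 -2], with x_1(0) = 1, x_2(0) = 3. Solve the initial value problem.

Coefficient matrix A = [[3, 0], [15, -2]].
Characteristic polynomial det(A - λI) = λ^2 - λ - 6 = 0.
Eigenvalues λ = -2, 3.
For λ=-2: (A-λI) row 1 is [5, 0], so an eigenvector is (0, -1).
For λ=3: (A-λI) row 2 is [15, -5], so an eigenvector is (1, 3).
General solution: K_1e^(-2t)(0,-1) + K_2e^(3t)(1,3).
Applying x_1(0)=1, x_2(0)=3 gives K_1=0, K_2=1.

x_1(t) = e^(3t), x_2(t) = 3e^(3t)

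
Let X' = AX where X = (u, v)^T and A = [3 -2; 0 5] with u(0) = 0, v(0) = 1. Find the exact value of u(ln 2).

-24

A = [[3,-2],[0,5]]; eigenvalues λ = 5, 3.
Eigenvectors: (1,-1) for λ=5, (-1,0) for λ=3.
From the initial condition, c_1 = -1, c_2 = -1.
u(ln 2) = (-1)(2^5)(1) + (-1)(2^3)(-1) = -24.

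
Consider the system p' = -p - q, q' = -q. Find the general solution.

Coefficient matrix A = [[-1, -1], [0, -1]].
Characteristic polynomial det(A - λI) = λ^2 + 2λ + 1 = 0.
Single eigenvalue λ = -1 with algebraic multiplicity 2.
Eigenvector v = (1,0); generalized eigenvector w with (A-λI)w=v is (2,-1).
General solution: e^(-t)[K_1·v + K_2·(t·v + w)].

p(t) = K_1e^(-t) + K_2te^(-t) + 2K_2e^(-t), q(t) = -K_2e^(-t)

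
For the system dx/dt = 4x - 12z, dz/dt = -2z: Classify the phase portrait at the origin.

saddle

A = [[4,-12],[0,-2]]; det(A-λI) = λ^2 - 2λ - 8.
λ = -2, 4: opposite signs.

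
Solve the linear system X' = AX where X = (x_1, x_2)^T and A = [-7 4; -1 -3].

Coefficient matrix A = [[-7, 4], [-1, -3]].
Characteristic polynomial det(A - λI) = λ^2 + 10λ + 25 = 0.
Single eigenvalue λ = -5 with algebraic multiplicity 2.
Eigenvector v = (-2,-1); generalized eigenvector w with (A-λI)w=v is (-3,-2).
General solution: e^(-5t)[c_1·v + c_2·(t·v + w)].

x_1(t) = -2c_1e^(-5t) - 2c_2te^(-5t) - 3c_2e^(-5t), x_2(t) = -c_1e^(-5t) - c_2te^(-5t) - 2c_2e^(-5t)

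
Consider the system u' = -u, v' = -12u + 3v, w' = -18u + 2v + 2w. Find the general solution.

Coefficient matrix A = [[-1, 0, 0], [-12, 3, 0], [-18, 2, 2]].
det(A - λI) = 0 gives eigenvalues λ = -1, 3, 2.
For λ=-1: eigenvector (1,3,4).
For λ=3: eigenvector (0,1,2).
For λ=2: eigenvector (0,0,1).
General solution: C_1e^(-t)(1,3,4) + C_2e^(3t)(0,1,2) + C_3e^(2t)(0,0,1).

u(t) = C_1e^(-t), v(t) = 3C_1e^(-t) + C_2e^(3t), w(t) = 4C_1e^(-t) + 2C_2e^(3t) + C_3e^(2t)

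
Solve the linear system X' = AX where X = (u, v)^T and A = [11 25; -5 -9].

Coefficient matrix A = [[11, 25], [-5, -9]].
Characteristic polynomial det(A - λI) = λ^2 - 2λ + 26 = 0.
Eigenvalues λ = 1 ± 5i (complex conjugate pair).
For λ=1+5i: an eigenvector is (-1,0) - i(-2,1) = (-1 + 2i, 0 - i).
A real fundamental pair from Re and Im of e^((1+5i)t)v: X_1 = e^(t)(cos(5t)·(-1,0) + sin(5t)·(-2,1)), X_2 = e^(t)(sin(5t)·(-1,0) - cos(5t)·(-2,1)).
General solution: c_1X_1 + c_2X_2.

u(t) = -2c_1e^(t)sin(5t) - c_1e^(t)cos(5t) - c_2e^(t)sin(5t) + 2c_2e^(t)cos(5t), v(t) = c_1e^(t)sin(5t) - c_2e^(t)cos(5t)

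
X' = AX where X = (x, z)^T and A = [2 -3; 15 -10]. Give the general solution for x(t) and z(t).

Coefficient matrix A = [[2, -3], [15, -10]].
Characteristic polynomial det(A - λI) = λ^2 + 8λ + 25 = 0.
Eigenvalues λ = -4 ± 3i (complex conjugate pair).
For λ=-4+3i: an eigenvector is (0,1) - i(-1,-2) = (0 + i, 1 + 2i).
A real fundamental pair from Re and Im of e^((-4+3i)t)v: X_1 = e^(-4t)(cos(3t)·(0,1) + sin(3t)·(-1,-2)), X_2 = e^(-4t)(sin(3t)·(0,1) - cos(3t)·(-1,-2)).
General solution: C_1X_1 + C_2X_2.

x(t) = -C_1e^(-4t)sin(3t) + C_2e^(-4t)cos(3t), z(t) = -2C_1e^(-4t)sin(3t) + C_1e^(-4t)cos(3t) + C_2e^(-4t)sin(3t) + 2C_2e^(-4t)cos(3t)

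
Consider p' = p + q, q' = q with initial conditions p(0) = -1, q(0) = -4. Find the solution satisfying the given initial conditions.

p(t) = -4te^(t) - e^(t), q(t) = -4e^(t)

Coefficient matrix A = [[1, 1], [0, 1]].
Characteristic polynomial det(A - λI) = λ^2 - 2λ + 1 = 0.
Single eigenvalue λ = 1 with algebraic multiplicity 2.
Eigenvector v = (1,0); generalized eigenvector w with (A-λI)w=v is (-1,1).
General solution: e^(t)[c_1·v + c_2·(t·v + w)].
Applying p(0)=-1, q(0)=-4 gives c_1=-5, c_2=-4.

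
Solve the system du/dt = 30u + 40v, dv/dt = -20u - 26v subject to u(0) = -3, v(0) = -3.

u(t) = -51e^(2t)sin(4t) - 3e^(2t)cos(4t), v(t) = 36e^(2t)sin(4t) - 3e^(2t)cos(4t)

Coefficient matrix A = [[30, 40], [-20, -26]].
Characteristic polynomial det(A - λI) = λ^2 - 4λ + 20 = 0.
Eigenvalues λ = 2 ± 4i (complex conjugate pair).
For λ=2+4i: an eigenvector is (-1,1) - i(3,-2) = (-1 - 3i, 1 + 2i).
A real fundamental pair from Re and Im of e^((2+4i)t)v: X_1 = e^(2t)(cos(4t)·(-1,1) + sin(4t)·(3,-2)), X_2 = e^(2t)(sin(4t)·(-1,1) - cos(4t)·(3,-2)).
General solution: K_1X_1 + K_2X_2.
Applying u(0)=-3, v(0)=-3 gives K_1=-15, K_2=6.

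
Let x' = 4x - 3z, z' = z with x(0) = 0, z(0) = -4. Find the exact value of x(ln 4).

A = [[4,-3],[0,1]]; eigenvalues λ = 1, 4.
Eigenvectors: (-1,-1) for λ=1, (1,0) for λ=4.
From the initial condition, c_1 = 4, c_2 = 4.
x(ln 4) = (4)(4^1)(-1) + (4)(4^4)(1) = 1008.

1008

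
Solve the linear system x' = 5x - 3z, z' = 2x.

Coefficient matrix A = [[5, -3], [2, 0]].
Characteristic polynomial det(A - λI) = λ^2 - 5λ + 6 = 0.
Eigenvalues λ = 2, 3.
For λ=2: (A-λI) row 1 is [3, -3], so an eigenvector is (-1, -1).
For λ=3: (A-λI) row 1 is [2, -3], so an eigenvector is (-3, -2).
General solution: K_1e^(2t)(-1,-1) + K_2e^(3t)(-3,-2).

x(t) = -K_1e^(2t) - 3K_2e^(3t), z(t) = -K_1e^(2t) - 2K_2e^(3t)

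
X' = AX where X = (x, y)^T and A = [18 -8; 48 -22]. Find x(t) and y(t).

x(t) = -C_1e^(-6t) + C_2e^(2t), y(t) = -3C_1e^(-6t) + 2C_2e^(2t)

Coefficient matrix A = [[18, -8], [48, -22]].
Characteristic polynomial det(A - λI) = λ^2 + 4λ - 12 = 0.
Eigenvalues λ = -6, 2.
For λ=-6: (A-λI) row 1 is [24, -8], so an eigenvector is (-1, -3).
For λ=2: (A-λI) row 1 is [16, -8], so an eigenvector is (1, 2).
General solution: C_1e^(-6t)(-1,-3) + C_2e^(2t)(1,2).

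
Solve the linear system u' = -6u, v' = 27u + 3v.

Coefficient matrix A = [[-6, 0], [27, 3]].
Characteristic polynomial det(A - λI) = λ^2 + 3λ - 18 = 0.
Eigenvalues λ = 3, -6.
For λ=3: (A-λI) row 1 is [-9, 0], so an eigenvector is (0, -1).
For λ=-6: (A-λI) row 2 is [27, 9], so an eigenvector is (1, -3).
General solution: C_1e^(3t)(0,-1) + C_2e^(-6t)(1,-3).

u(t) = C_2e^(-6t), v(t) = -C_1e^(3t) - 3C_2e^(-6t)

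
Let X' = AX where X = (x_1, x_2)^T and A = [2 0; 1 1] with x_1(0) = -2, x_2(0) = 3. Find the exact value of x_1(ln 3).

A = [[2,0],[1,1]]; eigenvalues λ = 2, 1.
Eigenvectors: (-1,-1) for λ=2, (0,1) for λ=1.
From the initial condition, c_1 = 2, c_2 = 5.
x_1(ln 3) = (2)(3^2)(-1) + (5)(3^1)(0) = -18.

-18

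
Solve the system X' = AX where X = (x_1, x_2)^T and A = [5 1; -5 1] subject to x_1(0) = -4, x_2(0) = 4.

Coefficient matrix A = [[5, 1], [-5, 1]].
Characteristic polynomial det(A - λI) = λ^2 - 6λ + 10 = 0.
Eigenvalues λ = 3 ± i (complex conjugate pair).
For λ=3+i: an eigenvector is (-1,2) - i(0,1) = (-1, 2 - i).
A real fundamental pair from Re and Im of e^((3+i)t)v: X_1 = e^(3t)(cos(t)·(-1,2) + sin(t)·(0,1)), X_2 = e^(3t)(sin(t)·(-1,2) - cos(t)·(0,1)).
General solution: C_1X_1 + C_2X_2.
Applying x_1(0)=-4, x_2(0)=4 gives C_1=4, C_2=4.

x_1(t) = -4e^(3t)sin(t) - 4e^(3t)cos(t), x_2(t) = 12e^(3t)sin(t) + 4e^(3t)cos(t)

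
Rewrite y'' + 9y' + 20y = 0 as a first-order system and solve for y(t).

Let x_1 = y, x_2 = y'. Then x_1' = x_2 and x_2' = -20x_1 - 9x_2.
A = [[0,1],[-20,-9]]; det(A-λI) = λ^2 + 9λ + 20.
Eigenvalues λ = -4, -5 with eigenvectors (1,-4), (1,-5).

y(t) = C_1e^(-4t) + C_2e^(-5t)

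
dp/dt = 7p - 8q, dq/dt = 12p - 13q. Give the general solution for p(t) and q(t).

Coefficient matrix A = [[7, -8], [12, -13]].
Characteristic polynomial det(A - λI) = λ^2 + 6λ + 5 = 0.
Eigenvalues λ = -5, -1.
For λ=-5: (A-λI) row 1 is [12, -8], so an eigenvector is (-2, -3).
For λ=-1: (A-λI) row 1 is [8, -8], so an eigenvector is (-1, -1).
General solution: K_1e^(-5t)(-2,-3) + K_2e^(-t)(-1,-1).

p(t) = -2K_1e^(-5t) - K_2e^(-t), q(t) = -3K_1e^(-5t) - K_2e^(-t)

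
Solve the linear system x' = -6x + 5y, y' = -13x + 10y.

x(t) = -c_1e^(2t)sin(t) + 2c_1e^(2t)cos(t) + 2c_2e^(2t)sin(t) + c_2e^(2t)cos(t), y(t) = -2c_1e^(2t)sin(t) + 3c_1e^(2t)cos(t) + 3c_2e^(2t)sin(t) + 2c_2e^(2t)cos(t)

Coefficient matrix A = [[-6, 5], [-13, 10]].
Characteristic polynomial det(A - λI) = λ^2 - 4λ + 5 = 0.
Eigenvalues λ = 2 ± i (complex conjugate pair).
For λ=2+i: an eigenvector is (2,3) - i(-1,-2) = (2 + i, 3 + 2i).
A real fundamental pair from Re and Im of e^((2+i)t)v: X_1 = e^(2t)(cos(t)·(2,3) + sin(t)·(-1,-2)), X_2 = e^(2t)(sin(t)·(2,3) - cos(t)·(-1,-2)).
General solution: c_1X_1 + c_2X_2.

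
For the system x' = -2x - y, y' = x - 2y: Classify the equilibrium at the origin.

A = [[-2,-1],[1,-2]]; det(A-λI) = λ^2 + 4λ + 5.
λ = -2 ± i: negative real part.

stable spiral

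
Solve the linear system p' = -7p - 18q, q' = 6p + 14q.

p(t) = 2C_1e^(2t) - 3C_2e^(5t), q(t) = -C_1e^(2t) + 2C_2e^(5t)

Coefficient matrix A = [[-7, -18], [6, 14]].
Characteristic polynomial det(A - λI) = λ^2 - 7λ + 10 = 0.
Eigenvalues λ = 2, 5.
For λ=2: (A-λI) row 1 is [-9, -18], so an eigenvector is (2, -1).
For λ=5: (A-λI) row 1 is [-12, -18], so an eigenvector is (-3, 2).
General solution: C_1e^(2t)(2,-1) + C_2e^(5t)(-3,2).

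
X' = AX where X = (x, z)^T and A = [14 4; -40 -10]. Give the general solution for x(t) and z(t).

Coefficient matrix A = [[14, 4], [-40, -10]].
Characteristic polynomial det(A - λI) = λ^2 - 4λ + 20 = 0.
Eigenvalues λ = 2 ± 4i (complex conjugate pair).
For λ=2+4i: an eigenvector is (1,-3) - i(0,-1) = (1, -3 + i).
A real fundamental pair from Re and Im of e^((2+4i)t)v: X_1 = e^(2t)(cos(4t)·(1,-3) + sin(4t)·(0,-1)), X_2 = e^(2t)(sin(4t)·(1,-3) - cos(4t)·(0,-1)).
General solution: C_1X_1 + C_2X_2.

x(t) = C_1e^(2t)cos(4t) + C_2e^(2t)sin(4t), z(t) = -C_1e^(2t)sin(4t) - 3C_1e^(2t)cos(4t) - 3C_2e^(2t)sin(4t) + C_2e^(2t)cos(4t)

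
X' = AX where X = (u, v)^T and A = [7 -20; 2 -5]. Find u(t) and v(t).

u(t) = 3c_1e^(t)sin(2t) + c_1e^(t)cos(2t) + c_2e^(t)sin(2t) - 3c_2e^(t)cos(2t), v(t) = c_1e^(t)sin(2t) - c_2e^(t)cos(2t)

Coefficient matrix A = [[7, -20], [2, -5]].
Characteristic polynomial det(A - λI) = λ^2 - 2λ + 5 = 0.
Eigenvalues λ = 1 ± 2i (complex conjugate pair).
For λ=1+2i: an eigenvector is (1,0) - i(3,1) = (1 - 3i, 0 - i).
A real fundamental pair from Re and Im of e^((1+2i)t)v: X_1 = e^(t)(cos(2t)·(1,0) + sin(2t)·(3,1)), X_2 = e^(t)(sin(2t)·(1,0) - cos(2t)·(3,1)).
General solution: c_1X_1 + c_2X_2.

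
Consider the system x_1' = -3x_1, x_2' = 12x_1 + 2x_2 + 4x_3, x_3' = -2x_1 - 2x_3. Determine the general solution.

Coefficient matrix A = [[-3, 0, 0], [12, 2, 4], [-2, 0, -2]].
det(A - λI) = 0 gives eigenvalues λ = -2, -3, 2.
For λ=-2: eigenvector (0,1,-1).
For λ=-3: eigenvector (1,-4,2).
For λ=2: eigenvector (0,1,0).
General solution: C_1e^(-2t)(0,1,-1) + C_2e^(-3t)(1,-4,2) + C_3e^(2t)(0,1,0).

x_1(t) = C_2e^(-3t), x_2(t) = C_1e^(-2t) - 4C_2e^(-3t) + C_3e^(2t), x_3(t) = -C_1e^(-2t) + 2C_2e^(-3t)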